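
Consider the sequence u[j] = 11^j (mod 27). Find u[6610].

Computing terms: u[1] = 11; u[2] = 13; u[3] = 8; u[4] = 7; u[5] = 23; u[6] = 10; u[7] = 2; u[8] = 22; u[9] = 26; u[10] = 16; u[11] = 14; u[12] = 19; u[13] = 20; u[14] = 4; u[15] = 17; u[16] = 25; u[17] = 5; u[18] = 1; u[19] = 11.
The sequence repeats with period 18.
So u[6610] = u[1 + ((6610-1) mod 18)] = u[4] = 7.

7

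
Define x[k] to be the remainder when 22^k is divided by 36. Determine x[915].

28

We have x[1] = 22; x[2] = 16; x[3] = 28; x[4] = 4; x[5] = 16.
Since x[5] = x[2] = 16, the sequence is eventually periodic: after a pre-period of length 1 it cycles with period 3.
For k ≥ 2, x[k] depends only on (k - 2) mod 3. (915 - 2) mod 3 = 1, so x[915] = x[3] = 28.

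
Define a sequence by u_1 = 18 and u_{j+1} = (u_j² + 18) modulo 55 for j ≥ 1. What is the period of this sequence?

We have u_1 = 18; u_2 = 12; u_3 = 52; u_4 = 27; u_5 = 32; u_6 = 52.
Since u_6 = u_3 = 52, the sequence is eventually periodic: after a pre-period of length 2 it cycles with period 3.

3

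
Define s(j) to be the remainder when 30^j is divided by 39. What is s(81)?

We have s(1) = 30, s(2) = 3, s(3) = 12, s(4) = 9, s(5) = 36, s(6) = 27, s(7) = 30.
Since s(7) = s(1) = 30, the sequence is periodic with period 6.
So s(81) = s(1 + ((81-1) mod 6)) = s(3) = 12.

12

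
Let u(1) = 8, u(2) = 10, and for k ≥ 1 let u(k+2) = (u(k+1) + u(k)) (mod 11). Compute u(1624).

6

Listing terms: u(1) = 8,  u(2) = 10,  u(3) = 7,  u(4) = 6,  u(5) = 2,  u(6) = 8,  u(7) = 10.
The sequence repeats with period 5.
(1624 - 1) mod 5 = 3, so u(1624) = u(4) = 6.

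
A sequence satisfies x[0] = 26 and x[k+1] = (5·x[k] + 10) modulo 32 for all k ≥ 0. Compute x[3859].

Computing terms: x[0] = 26; x[1] = 12; x[2] = 6; x[3] = 8; x[4] = 18; x[5] = 4; x[6] = 30; x[7] = 0; x[8] = 10; x[9] = 28; x[10] = 22; x[11] = 24; x[12] = 2; x[13] = 20; x[14] = 14; x[15] = 16; x[16] = 26.
The sequence repeats with period 16.
(3859 - 0) mod 16 = 3, so x[3859] = x[3] = 8.

8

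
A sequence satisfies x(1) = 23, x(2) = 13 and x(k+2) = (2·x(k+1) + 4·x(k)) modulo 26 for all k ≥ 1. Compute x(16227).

12

We have x(1) = 23,  x(2) = 13,  x(3) = 14,  x(4) = 2,  x(5) = 8,  x(6) = 24,  x(7) = 2,  x(8) = 22,  x(9) = 0,  x(10) = 10,  x(11) = 20,  x(12) = 2,  x(13) = 6,  x(14) = 20,  x(15) = 12,  x(16) = 0,  x(17) = 22,  x(18) = 18,  x(19) = 20,  x(20) = 8,  x(21) = 18,  x(22) = 16,  x(23) = 0,  x(24) = 12,  x(25) = 24,  x(26) = 18,  x(27) = 2,  x(28) = 24,  x(29) = 4,  x(30) = 0,  x(31) = 16,  x(32) = 6,  x(33) = 24,  x(34) = 20,  x(35) = 6,  x(36) = 14,  x(37) = 0,  x(38) = 4,  x(39) = 8,  x(40) = 6,  x(41) = 18,  x(42) = 8,  x(43) = 10,  x(44) = 0,  x(45) = 14,  x(46) = 2.
Since (x(45), x(46)) = (x(3), x(4)) = (14, 2) (two consecutive terms determine the rest), the sequence is eventually periodic: after a pre-period of length 2 it cycles with period 42.
For k ≥ 3, x(k) depends only on (k - 3) mod 42. (16227 - 3) mod 42 = 12, so x(16227) = x(15) = 12.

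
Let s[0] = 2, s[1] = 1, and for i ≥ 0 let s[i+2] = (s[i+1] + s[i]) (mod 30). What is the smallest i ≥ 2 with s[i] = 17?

s[0] = 2; s[1] = 1; s[2] = 3; s[3] = 4; s[4] = 7; s[5] = 11; s[6] = 18; s[7] = 29; s[8] = 17; s[9] = 16; s[10] = 3; s[11] = 19; s[12] = 22; s[13] = 11; s[14] = 3; s[15] = 14; s[16] = 17; s[17] = 1; s[18] = 18; s[19] = 19; s[20] = 7; s[21] = 26; s[22] = 3; s[23] = 29; s[24] = 2; s[25] = 1.
Since (s[24], s[25]) = (s[0], s[1]) = (2, 1) (two consecutive terms determine the rest), the sequence is periodic with period 24.
The value 17 first appears (with i ≥ 2) at s[8].

8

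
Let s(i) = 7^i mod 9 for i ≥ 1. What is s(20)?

Computing terms: s(1) = 7, s(2) = 4, s(3) = 1, s(4) = 7.
The sequence repeats with period 3.
(20 - 1) mod 3 = 1, so s(20) = s(2) = 4.

4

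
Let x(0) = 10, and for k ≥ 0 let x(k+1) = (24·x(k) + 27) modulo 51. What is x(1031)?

x(0) = 10, x(1) = 12, x(2) = 9, x(3) = 39, x(4) = 45, x(5) = 36, x(6) = 24, x(7) = 42, x(8) = 15, x(9) = 30, x(10) = 33, x(11) = 3, x(12) = 48, x(13) = 6, x(14) = 18, x(15) = 0, x(16) = 27, x(17) = 12.
Since x(17) = x(1) = 12, the sequence is eventually periodic: after a pre-period of length 1 it cycles with period 16.
For k ≥ 1, x(k) depends only on (k - 1) mod 16. (1031 - 1) mod 16 = 6, so x(1031) = x(7) = 42.

42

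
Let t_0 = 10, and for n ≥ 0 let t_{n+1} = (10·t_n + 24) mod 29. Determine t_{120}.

We have t_0 = 10,  t_1 = 8,  t_2 = 17,  t_3 = 20,  t_4 = 21,  t_5 = 2,  t_6 = 15,  t_7 = 0,  t_8 = 24,  t_9 = 3,  t_{10} = 25,  t_{11} = 13,  t_{12} = 9,  t_{13} = 27,  t_{14} = 4,  t_{15} = 6,  t_{16} = 26,  t_{17} = 23,  t_{18} = 22,  t_{19} = 12,  t_{20} = 28,  t_{21} = 14,  t_{22} = 19,  t_{23} = 11,  t_{24} = 18,  t_{25} = 1,  t_{26} = 5,  t_{27} = 16,  t_{28} = 10.
The sequence repeats with period 28.
(120 - 0) mod 28 = 8, so t_{120} = t_8 = 24.

24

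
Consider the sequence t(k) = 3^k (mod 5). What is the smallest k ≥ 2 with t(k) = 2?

Listing terms: t(1) = 3,  t(2) = 4,  t(3) = 2,  t(4) = 1,  t(5) = 3.
Since t(5) = t(1) = 3, the sequence is periodic with period 4.
The value 2 first appears (with k ≥ 2) at t(3).

3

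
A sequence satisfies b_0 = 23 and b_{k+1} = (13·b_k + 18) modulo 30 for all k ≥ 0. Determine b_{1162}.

Computing terms: b_0 = 23, b_1 = 17, b_2 = 29, b_3 = 5, b_4 = 23.
The sequence repeats with period 4.
So b_{1162} = b_{0 + ((1162-0) mod 4)} = b_2 = 29.

29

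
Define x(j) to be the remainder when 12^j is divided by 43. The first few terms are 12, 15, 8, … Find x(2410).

24

x(1) = 12, x(2) = 15, x(3) = 8, x(4) = 10, x(5) = 34, x(6) = 21, x(7) = 37, x(8) = 14, x(9) = 39, x(10) = 38, x(11) = 26, x(12) = 11, x(13) = 3, x(14) = 36, x(15) = 2, x(16) = 24, x(17) = 30, x(18) = 16, x(19) = 20, x(20) = 25, x(21) = 42, x(22) = 31, x(23) = 28, x(24) = 35, x(25) = 33, x(26) = 9, x(27) = 22, x(28) = 6, x(29) = 29, x(30) = 4, x(31) = 5, x(32) = 17, x(33) = 32, x(34) = 40, x(35) = 7, x(36) = 41, x(37) = 19, x(38) = 13, x(39) = 27, x(40) = 23, x(41) = 18, x(42) = 1, x(43) = 12.
Since x(43) = x(1) = 12, the sequence is periodic with period 42.
(2410 - 1) mod 42 = 15, so x(2410) = x(16) = 24.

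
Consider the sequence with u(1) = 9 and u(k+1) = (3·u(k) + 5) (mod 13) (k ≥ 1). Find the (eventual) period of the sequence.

Computing terms: u(1) = 9, u(2) = 6, u(3) = 10, u(4) = 9.
Since u(4) = u(1) = 9, the sequence is periodic with period 3.

3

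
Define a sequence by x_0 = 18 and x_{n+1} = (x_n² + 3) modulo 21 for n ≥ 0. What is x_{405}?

x_0 = 18,  x_1 = 12,  x_2 = 0,  x_3 = 3,  x_4 = 12.
Since x_4 = x_1 = 12, the sequence is eventually periodic: after a pre-period of length 1 it cycles with period 3.
For n ≥ 1, x_n depends only on (n - 1) mod 3. (405 - 1) mod 3 = 2, so x_{405} = x_3 = 3.

3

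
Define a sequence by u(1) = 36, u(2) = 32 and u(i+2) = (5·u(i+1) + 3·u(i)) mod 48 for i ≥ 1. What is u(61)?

Computing terms: u(1) = 36; u(2) = 32; u(3) = 28; u(4) = 44; u(5) = 16; u(6) = 20; u(7) = 4; u(8) = 32; u(9) = 28.
Since (u(8), u(9)) = (u(2), u(3)) = (32, 28) (two consecutive terms determine the rest), the sequence is eventually periodic: after a pre-period of length 1 it cycles with period 6.
For i ≥ 2, u(i) depends only on (i - 2) mod 6. (61 - 2) mod 6 = 5, so u(61) = u(7) = 4.

4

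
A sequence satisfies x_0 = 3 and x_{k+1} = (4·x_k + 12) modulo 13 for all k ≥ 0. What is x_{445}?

11

Computing terms: x_0 = 3; x_1 = 11; x_2 = 4; x_3 = 2; x_4 = 7; x_5 = 1; x_6 = 3.
Since x_6 = x_0 = 3, the sequence is periodic with period 6.
(445 - 0) mod 6 = 1, so x_{445} = x_1 = 11.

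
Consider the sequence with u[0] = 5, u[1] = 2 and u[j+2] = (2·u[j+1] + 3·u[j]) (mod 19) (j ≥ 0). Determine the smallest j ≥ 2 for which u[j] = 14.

Computing terms: u[0] = 5, u[1] = 2, u[2] = 0, u[3] = 6, u[4] = 12, u[5] = 4, u[6] = 6, u[7] = 5, u[8] = 9, u[9] = 14, u[10] = 17, u[11] = 0, u[12] = 13, u[13] = 7, u[14] = 15, u[15] = 13, u[16] = 14, u[17] = 10, u[18] = 5, u[19] = 2.
Since (u[18], u[19]) = (u[0], u[1]) = (5, 2) (two consecutive terms determine the rest), the sequence is periodic with period 18.
The value 14 first appears (with j ≥ 2) at u[9].

9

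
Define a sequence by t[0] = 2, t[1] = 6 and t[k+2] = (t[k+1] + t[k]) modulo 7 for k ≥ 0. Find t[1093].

1

Computing terms: t[0] = 2; t[1] = 6; t[2] = 1; t[3] = 0; t[4] = 1; t[5] = 1; t[6] = 2; t[7] = 3; t[8] = 5; t[9] = 1; t[10] = 6; t[11] = 0; t[12] = 6; t[13] = 6; t[14] = 5; t[15] = 4; t[16] = 2; t[17] = 6.
Since (t[16], t[17]) = (t[0], t[1]) = (2, 6) (two consecutive terms determine the rest), the sequence is periodic with period 16.
(1093 - 0) mod 16 = 5, so t[1093] = t[5] = 1.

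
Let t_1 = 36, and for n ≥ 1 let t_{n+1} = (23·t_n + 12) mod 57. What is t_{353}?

42

t_1 = 36,  t_2 = 42,  t_3 = 9,  t_4 = 48,  t_5 = 33,  t_6 = 30,  t_7 = 18,  t_8 = 27,  t_9 = 6,  t_{10} = 36.
The sequence repeats with period 9.
So t_{353} = t_{1 + ((353-1) mod 9)} = t_2 = 42.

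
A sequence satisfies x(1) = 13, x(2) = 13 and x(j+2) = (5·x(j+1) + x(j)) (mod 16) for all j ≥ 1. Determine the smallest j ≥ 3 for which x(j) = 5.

13

We have x(1) = 13,  x(2) = 13,  x(3) = 14,  x(4) = 3,  x(5) = 13,  x(6) = 4,  x(7) = 1,  x(8) = 9,  x(9) = 14,  x(10) = 15,  x(11) = 9,  x(12) = 12,  x(13) = 5,  x(14) = 5,  x(15) = 14,  x(16) = 11,  x(17) = 5,  x(18) = 4,  x(19) = 9,  x(20) = 1,  x(21) = 14,  x(22) = 7,  x(23) = 1,  x(24) = 12,  x(25) = 13,  x(26) = 13.
The sequence repeats with period 24.
The value 5 first appears (with j ≥ 3) at x(13).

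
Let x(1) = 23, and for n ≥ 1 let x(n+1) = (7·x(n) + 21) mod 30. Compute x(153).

23

Computing terms: x(1) = 23,  x(2) = 2,  x(3) = 5,  x(4) = 26,  x(5) = 23.
Since x(5) = x(1) = 23, the sequence is periodic with period 4.
(153 - 1) mod 4 = 0, so x(153) = x(1) = 23.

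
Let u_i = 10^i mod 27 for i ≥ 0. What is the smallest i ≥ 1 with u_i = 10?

We have u_0 = 1,  u_1 = 10,  u_2 = 19,  u_3 = 1.
Since u_3 = u_0 = 1, the sequence is periodic with period 3.
The value 10 first appears (with i ≥ 1) at u_1.

1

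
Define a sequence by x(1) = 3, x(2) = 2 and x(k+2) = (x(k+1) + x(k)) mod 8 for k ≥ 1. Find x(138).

3

We have x(1) = 3, x(2) = 2, x(3) = 5, x(4) = 7, x(5) = 4, x(6) = 3, x(7) = 7, x(8) = 2, x(9) = 1, x(10) = 3, x(11) = 4, x(12) = 7, x(13) = 3, x(14) = 2.
The sequence repeats with period 12.
(138 - 1) mod 12 = 5, so x(138) = x(6) = 3.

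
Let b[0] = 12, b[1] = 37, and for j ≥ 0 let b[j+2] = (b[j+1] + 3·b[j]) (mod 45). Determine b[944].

1

Computing terms: b[0] = 12,  b[1] = 37,  b[2] = 28,  b[3] = 4,  b[4] = 43,  b[5] = 10,  b[6] = 4,  b[7] = 34,  b[8] = 1,  b[9] = 13,  b[10] = 16,  b[11] = 10,  b[12] = 13,  b[13] = 43,  b[14] = 37,  b[15] = 31,  b[16] = 7,  b[17] = 10,  b[18] = 31,  b[19] = 16,  b[20] = 19,  b[21] = 22,  b[22] = 34,  b[23] = 10,  b[24] = 22,  b[25] = 7,  b[26] = 28,  b[27] = 4.
Since (b[26], b[27]) = (b[2], b[3]) = (28, 4) (two consecutive terms determine the rest), the sequence is eventually periodic: after a pre-period of length 2 it cycles with period 24.
For j ≥ 2, b[j] depends only on (j - 2) mod 24. (944 - 2) mod 24 = 6, so b[944] = b[8] = 1.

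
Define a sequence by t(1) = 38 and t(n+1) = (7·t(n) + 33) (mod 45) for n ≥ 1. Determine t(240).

20

We have t(1) = 38; t(2) = 29; t(3) = 11; t(4) = 20; t(5) = 38.
The sequence repeats with period 4.
So t(240) = t(1 + ((240-1) mod 4)) = t(4) = 20.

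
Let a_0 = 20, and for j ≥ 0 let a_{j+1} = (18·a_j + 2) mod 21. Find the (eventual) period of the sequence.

3

Computing terms: a_0 = 20,  a_1 = 5,  a_2 = 8,  a_3 = 20.
Since a_3 = a_0 = 20, the sequence is periodic with period 3.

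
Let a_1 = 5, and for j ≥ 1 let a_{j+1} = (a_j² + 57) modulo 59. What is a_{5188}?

Listing terms: a_1 = 5, a_2 = 23, a_3 = 55, a_4 = 14, a_5 = 17, a_6 = 51, a_7 = 3, a_8 = 7, a_9 = 47, a_{10} = 24, a_{11} = 43, a_{12} = 18, a_{13} = 27, a_{14} = 19, a_{15} = 5.
Since a_{15} = a_1 = 5, the sequence is periodic with period 14.
So a_{5188} = a_{1 + ((5188-1) mod 14)} = a_8 = 7.

7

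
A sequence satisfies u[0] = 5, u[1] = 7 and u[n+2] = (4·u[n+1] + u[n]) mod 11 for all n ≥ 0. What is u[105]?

Listing terms: u[0] = 5; u[1] = 7; u[2] = 0; u[3] = 7; u[4] = 6; u[5] = 9; u[6] = 9; u[7] = 1; u[8] = 2; u[9] = 9; u[10] = 5; u[11] = 7.
Since (u[10], u[11]) = (u[0], u[1]) = (5, 7) (two consecutive terms determine the rest), the sequence is periodic with period 10.
(105 - 0) mod 10 = 5, so u[105] = u[5] = 9.

9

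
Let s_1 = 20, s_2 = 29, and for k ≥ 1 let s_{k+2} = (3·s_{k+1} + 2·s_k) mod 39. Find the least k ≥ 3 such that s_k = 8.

9

Computing terms: s_1 = 20; s_2 = 29; s_3 = 10; s_4 = 10; s_5 = 11; s_6 = 14; s_7 = 25; s_8 = 25; s_9 = 8; s_{10} = 35; s_{11} = 4; s_{12} = 4; s_{13} = 20; s_{14} = 29.
The sequence repeats with period 12.
The value 8 first appears (with k ≥ 3) at s_9.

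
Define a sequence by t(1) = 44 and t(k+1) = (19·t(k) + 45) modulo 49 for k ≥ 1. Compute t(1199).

45

We have t(1) = 44; t(2) = 48; t(3) = 26; t(4) = 0; t(5) = 45; t(6) = 18; t(7) = 44.
Since t(7) = t(1) = 44, the sequence is periodic with period 6.
(1199 - 1) mod 6 = 4, so t(1199) = t(5) = 45.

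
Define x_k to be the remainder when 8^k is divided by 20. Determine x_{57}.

x_1 = 8; x_2 = 4; x_3 = 12; x_4 = 16; x_5 = 8.
Since x_5 = x_1 = 8, the sequence is periodic with period 4.
(57 - 1) mod 4 = 0, so x_{57} = x_1 = 8.

8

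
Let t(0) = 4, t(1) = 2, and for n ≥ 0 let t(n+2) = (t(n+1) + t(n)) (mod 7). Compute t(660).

t(0) = 4; t(1) = 2; t(2) = 6; t(3) = 1; t(4) = 0; t(5) = 1; t(6) = 1; t(7) = 2; t(8) = 3; t(9) = 5; t(10) = 1; t(11) = 6; t(12) = 0; t(13) = 6; t(14) = 6; t(15) = 5; t(16) = 4; t(17) = 2.
Since (t(16), t(17)) = (t(0), t(1)) = (4, 2) (two consecutive terms determine the rest), the sequence is periodic with period 16.
(660 - 0) mod 16 = 4, so t(660) = t(4) = 0.

0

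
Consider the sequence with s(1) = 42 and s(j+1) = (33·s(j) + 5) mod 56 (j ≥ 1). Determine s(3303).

Listing terms: s(1) = 42; s(2) = 47; s(3) = 44; s(4) = 1; s(5) = 38; s(6) = 27; s(7) = 0; s(8) = 5; s(9) = 2; s(10) = 15; s(11) = 52; s(12) = 41; s(13) = 14; s(14) = 19; s(15) = 16; s(16) = 29; s(17) = 10; s(18) = 55; s(19) = 28; s(20) = 33; s(21) = 30; s(22) = 43; s(23) = 24; s(24) = 13; s(25) = 42.
Since s(25) = s(1) = 42, the sequence is periodic with period 24.
(3303 - 1) mod 24 = 14, so s(3303) = s(15) = 16.

16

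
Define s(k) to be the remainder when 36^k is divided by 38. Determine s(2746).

Computing terms: s(0) = 1, s(1) = 36, s(2) = 4, s(3) = 30, s(4) = 16, s(5) = 6, s(6) = 26, s(7) = 24, s(8) = 28, s(9) = 20, s(10) = 36.
Since s(10) = s(1) = 36, the sequence is eventually periodic: after a pre-period of length 1 it cycles with period 9.
For k ≥ 1, s(k) depends only on (k - 1) mod 9. (2746 - 1) mod 9 = 0, so s(2746) = s(1) = 36.

36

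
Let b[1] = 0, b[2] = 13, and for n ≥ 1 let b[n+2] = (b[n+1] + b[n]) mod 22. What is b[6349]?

20

We have b[1] = 0; b[2] = 13; b[3] = 13; b[4] = 4; b[5] = 17; b[6] = 21; b[7] = 16; b[8] = 15; b[9] = 9; b[10] = 2; b[11] = 11; b[12] = 13; b[13] = 2; b[14] = 15; b[15] = 17; b[16] = 10; b[17] = 5; b[18] = 15; b[19] = 20; b[20] = 13; b[21] = 11; b[22] = 2; b[23] = 13; b[24] = 15; b[25] = 6; b[26] = 21; b[27] = 5; b[28] = 4; b[29] = 9; b[30] = 13; b[31] = 0; b[32] = 13.
The sequence repeats with period 30.
So b[6349] = b[1 + ((6349-1) mod 30)] = b[19] = 20.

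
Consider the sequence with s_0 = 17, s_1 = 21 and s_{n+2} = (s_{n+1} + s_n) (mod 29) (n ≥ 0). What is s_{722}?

Computing terms: s_0 = 17, s_1 = 21, s_2 = 9, s_3 = 1, s_4 = 10, s_5 = 11, s_6 = 21, s_7 = 3, s_8 = 24, s_9 = 27, s_{10} = 22, s_{11} = 20, s_{12} = 13, s_{13} = 4, s_{14} = 17, s_{15} = 21.
Since (s_{14}, s_{15}) = (s_0, s_1) = (17, 21) (two consecutive terms determine the rest), the sequence is periodic with period 14.
So s_{722} = s_{0 + ((722-0) mod 14)} = s_8 = 24.

24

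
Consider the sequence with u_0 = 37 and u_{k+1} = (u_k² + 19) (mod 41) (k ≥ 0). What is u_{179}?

10

Computing terms: u_0 = 37, u_1 = 35, u_2 = 14, u_3 = 10, u_4 = 37.
Since u_4 = u_0 = 37, the sequence is periodic with period 4.
So u_{179} = u_{0 + ((179-0) mod 4)} = u_3 = 10.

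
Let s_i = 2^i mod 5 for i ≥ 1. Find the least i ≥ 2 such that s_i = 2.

Computing terms: s_1 = 2, s_2 = 4, s_3 = 3, s_4 = 1, s_5 = 2.
Since s_5 = s_1 = 2, the sequence is periodic with period 4.
The value 2 next appears (with i ≥ 2) at s_5.

5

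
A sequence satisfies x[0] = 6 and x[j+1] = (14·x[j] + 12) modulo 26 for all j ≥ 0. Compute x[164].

24

Computing terms: x[0] = 6; x[1] = 18; x[2] = 4; x[3] = 16; x[4] = 2; x[5] = 14; x[6] = 0; x[7] = 12; x[8] = 24; x[9] = 10; x[10] = 22; x[11] = 8; x[12] = 20; x[13] = 6.
Since x[13] = x[0] = 6, the sequence is periodic with period 13.
So x[164] = x[0 + ((164-0) mod 13)] = x[8] = 24.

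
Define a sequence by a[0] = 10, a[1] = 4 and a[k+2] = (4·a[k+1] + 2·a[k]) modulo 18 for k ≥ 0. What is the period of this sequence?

6

We have a[0] = 10, a[1] = 4, a[2] = 0, a[3] = 8, a[4] = 14, a[5] = 0, a[6] = 10, a[7] = 4.
Since (a[6], a[7]) = (a[0], a[1]) = (10, 4) (two consecutive terms determine the rest), the sequence is periodic with period 6.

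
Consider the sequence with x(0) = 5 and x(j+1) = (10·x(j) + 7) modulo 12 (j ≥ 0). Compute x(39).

5

We have x(0) = 5, x(1) = 9, x(2) = 1, x(3) = 5.
Since x(3) = x(0) = 5, the sequence is periodic with period 3.
So x(39) = x(0 + ((39-0) mod 3)) = x(0) = 5.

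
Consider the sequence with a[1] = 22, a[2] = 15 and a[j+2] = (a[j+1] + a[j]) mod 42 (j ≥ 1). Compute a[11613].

23

Listing terms: a[1] = 22, a[2] = 15, a[3] = 37, a[4] = 10, a[5] = 5, a[6] = 15, a[7] = 20, a[8] = 35, a[9] = 13, a[10] = 6, a[11] = 19, a[12] = 25, a[13] = 2, a[14] = 27, a[15] = 29, a[16] = 14, a[17] = 1, a[18] = 15, a[19] = 16, a[20] = 31, a[21] = 5, a[22] = 36, a[23] = 41, a[24] = 35, a[25] = 34, a[26] = 27, a[27] = 19, a[28] = 4, a[29] = 23, a[30] = 27, a[31] = 8, a[32] = 35, a[33] = 1, a[34] = 36, a[35] = 37, a[36] = 31, a[37] = 26, a[38] = 15, a[39] = 41, a[40] = 14, a[41] = 13, a[42] = 27, a[43] = 40, a[44] = 25, a[45] = 23, a[46] = 6, a[47] = 29, a[48] = 35, a[49] = 22, a[50] = 15.
The sequence repeats with period 48.
So a[11613] = a[1 + ((11613-1) mod 48)] = a[45] = 23.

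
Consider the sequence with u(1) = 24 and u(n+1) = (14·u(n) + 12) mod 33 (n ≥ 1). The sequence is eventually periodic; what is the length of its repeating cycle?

u(1) = 24,  u(2) = 18,  u(3) = 0,  u(4) = 12,  u(5) = 15,  u(6) = 24.
The sequence repeats with period 5.

5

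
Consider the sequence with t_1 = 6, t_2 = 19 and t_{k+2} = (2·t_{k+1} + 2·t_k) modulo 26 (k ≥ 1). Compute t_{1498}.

12

t_1 = 6, t_2 = 19, t_3 = 24, t_4 = 8, t_5 = 12, t_6 = 14, t_7 = 0, t_8 = 2, t_9 = 4, t_{10} = 12, t_{11} = 6, t_{12} = 10, t_{13} = 6, t_{14} = 6, t_{15} = 24, t_{16} = 8.
Since (t_{15}, t_{16}) = (t_3, t_4) = (24, 8) (two consecutive terms determine the rest), the sequence is eventually periodic: after a pre-period of length 2 it cycles with period 12.
For k ≥ 3, t_k depends only on (k - 3) mod 12. (1498 - 3) mod 12 = 7, so t_{1498} = t_{10} = 12.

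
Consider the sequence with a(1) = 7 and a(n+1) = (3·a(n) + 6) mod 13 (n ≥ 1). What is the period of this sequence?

Listing terms: a(1) = 7, a(2) = 1, a(3) = 9, a(4) = 7.
Since a(4) = a(1) = 7, the sequence is periodic with period 3.

3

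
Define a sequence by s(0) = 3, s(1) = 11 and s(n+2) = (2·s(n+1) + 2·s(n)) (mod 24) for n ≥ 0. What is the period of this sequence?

3

Computing terms: s(0) = 3, s(1) = 11, s(2) = 4, s(3) = 6, s(4) = 20, s(5) = 4, s(6) = 0, s(7) = 8, s(8) = 16, s(9) = 0, s(10) = 8.
Since (s(9), s(10)) = (s(6), s(7)) = (0, 8) (two consecutive terms determine the rest), the sequence is eventually periodic: after a pre-period of length 6 it cycles with period 3.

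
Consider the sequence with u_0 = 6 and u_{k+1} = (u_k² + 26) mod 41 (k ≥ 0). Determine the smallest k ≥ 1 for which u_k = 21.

Computing terms: u_0 = 6; u_1 = 21; u_2 = 16; u_3 = 36; u_4 = 10; u_5 = 3; u_6 = 35; u_7 = 21.
Since u_7 = u_1 = 21, the sequence is eventually periodic: after a pre-period of length 1 it cycles with period 6.
The value 21 first appears (with k ≥ 1) at u_1.

1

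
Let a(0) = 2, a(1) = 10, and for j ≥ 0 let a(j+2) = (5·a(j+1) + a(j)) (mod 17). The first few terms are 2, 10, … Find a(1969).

a(0) = 2; a(1) = 10; a(2) = 1; a(3) = 15; a(4) = 8; a(5) = 4; a(6) = 11; a(7) = 8; a(8) = 0; a(9) = 8; a(10) = 6; a(11) = 4; a(12) = 9; a(13) = 15; a(14) = 16; a(15) = 10; a(16) = 15; a(17) = 0; a(18) = 15; a(19) = 7; a(20) = 16; a(21) = 2; a(22) = 9; a(23) = 13; a(24) = 6; a(25) = 9; a(26) = 0; a(27) = 9; a(28) = 11; a(29) = 13; a(30) = 8; a(31) = 2; a(32) = 1; a(33) = 7; a(34) = 2; a(35) = 0; a(36) = 2; a(37) = 10.
The sequence repeats with period 36.
So a(1969) = a(0 + ((1969-0) mod 36)) = a(25) = 9.

9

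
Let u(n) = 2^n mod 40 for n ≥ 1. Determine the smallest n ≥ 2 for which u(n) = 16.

Computing terms: u(1) = 2,  u(2) = 4,  u(3) = 8,  u(4) = 16,  u(5) = 32,  u(6) = 24,  u(7) = 8.
Since u(7) = u(3) = 8, the sequence is eventually periodic: after a pre-period of length 2 it cycles with period 4.
The value 16 first appears (with n ≥ 2) at u(4).

4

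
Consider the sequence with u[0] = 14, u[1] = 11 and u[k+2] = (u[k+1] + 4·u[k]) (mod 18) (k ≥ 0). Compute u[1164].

Computing terms: u[0] = 14, u[1] = 11, u[2] = 13, u[3] = 3, u[4] = 1, u[5] = 13, u[6] = 17, u[7] = 15, u[8] = 11, u[9] = 17, u[10] = 7, u[11] = 3, u[12] = 13, u[13] = 7, u[14] = 5, u[15] = 15, u[16] = 17, u[17] = 5, u[18] = 1, u[19] = 3, u[20] = 7, u[21] = 1, u[22] = 11, u[23] = 15, u[24] = 5, u[25] = 11, u[26] = 13.
Since (u[25], u[26]) = (u[1], u[2]) = (11, 13) (two consecutive terms determine the rest), the sequence is eventually periodic: after a pre-period of length 1 it cycles with period 24.
For k ≥ 1, u[k] depends only on (k - 1) mod 24. (1164 - 1) mod 24 = 11, so u[1164] = u[12] = 13.

13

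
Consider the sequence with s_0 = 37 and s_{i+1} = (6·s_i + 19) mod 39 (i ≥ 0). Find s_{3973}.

7

Listing terms: s_0 = 37, s_1 = 7, s_2 = 22, s_3 = 34, s_4 = 28, s_5 = 31, s_6 = 10, s_7 = 1, s_8 = 25, s_9 = 13, s_{10} = 19, s_{11} = 16, s_{12} = 37.
The sequence repeats with period 12.
(3973 - 0) mod 12 = 1, so s_{3973} = s_1 = 7.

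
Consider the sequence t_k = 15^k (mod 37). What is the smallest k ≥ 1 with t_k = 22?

Computing terms: t_0 = 1,  t_1 = 15,  t_2 = 3,  t_3 = 8,  t_4 = 9,  t_5 = 24,  t_6 = 27,  t_7 = 35,  t_8 = 7,  t_9 = 31,  t_{10} = 21,  t_{11} = 19,  t_{12} = 26,  t_{13} = 20,  t_{14} = 4,  t_{15} = 23,  t_{16} = 12,  t_{17} = 32,  t_{18} = 36,  t_{19} = 22,  t_{20} = 34,  t_{21} = 29,  t_{22} = 28,  t_{23} = 13,  t_{24} = 10,  t_{25} = 2,  t_{26} = 30,  t_{27} = 6,  t_{28} = 16,  t_{29} = 18,  t_{30} = 11,  t_{31} = 17,  t_{32} = 33,  t_{33} = 14,  t_{34} = 25,  t_{35} = 5,  t_{36} = 1.
The sequence repeats with period 36.
The value 22 first appears (with k ≥ 1) at t_{19}.

19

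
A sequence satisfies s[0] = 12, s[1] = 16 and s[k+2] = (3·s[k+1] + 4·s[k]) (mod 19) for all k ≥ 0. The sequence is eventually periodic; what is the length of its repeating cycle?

Computing terms: s[0] = 12,  s[1] = 16,  s[2] = 1,  s[3] = 10,  s[4] = 15,  s[5] = 9,  s[6] = 11,  s[7] = 12,  s[8] = 4,  s[9] = 3,  s[10] = 6,  s[11] = 11,  s[12] = 0,  s[13] = 6,  s[14] = 18,  s[15] = 2,  s[16] = 2,  s[17] = 14,  s[18] = 12,  s[19] = 16.
Since (s[18], s[19]) = (s[0], s[1]) = (12, 16) (two consecutive terms determine the rest), the sequence is periodic with period 18.

18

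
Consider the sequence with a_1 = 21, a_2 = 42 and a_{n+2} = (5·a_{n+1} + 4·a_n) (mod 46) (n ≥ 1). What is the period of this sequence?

Listing terms: a_1 = 21; a_2 = 42; a_3 = 18; a_4 = 28; a_5 = 28; a_6 = 22; a_7 = 38; a_8 = 2; a_9 = 24; a_{10} = 36; a_{11} = 0; a_{12} = 6; a_{13} = 30; a_{14} = 36; a_{15} = 24; a_{16} = 34; a_{17} = 36; a_{18} = 40; a_{19} = 22; a_{20} = 40; a_{21} = 12; a_{22} = 36; a_{23} = 44; a_{24} = 42; a_{25} = 18.
Since (a_{24}, a_{25}) = (a_2, a_3) = (42, 18) (two consecutive terms determine the rest), the sequence is eventually periodic: after a pre-period of length 1 it cycles with period 22.

22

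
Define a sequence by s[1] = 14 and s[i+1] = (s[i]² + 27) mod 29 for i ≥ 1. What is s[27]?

Computing terms: s[1] = 14,  s[2] = 20,  s[3] = 21,  s[4] = 4,  s[5] = 14.
The sequence repeats with period 4.
(27 - 1) mod 4 = 2, so s[27] = s[3] = 21.

21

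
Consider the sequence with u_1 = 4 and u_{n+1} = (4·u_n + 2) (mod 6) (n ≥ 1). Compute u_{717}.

We have u_1 = 4, u_2 = 0, u_3 = 2, u_4 = 4.
Since u_4 = u_1 = 4, the sequence is periodic with period 3.
So u_{717} = u_{1 + ((717-1) mod 3)} = u_3 = 2.

2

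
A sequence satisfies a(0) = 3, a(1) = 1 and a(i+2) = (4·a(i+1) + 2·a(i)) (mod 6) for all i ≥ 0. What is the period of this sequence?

a(0) = 3; a(1) = 1; a(2) = 4; a(3) = 0; a(4) = 2; a(5) = 2; a(6) = 0; a(7) = 4; a(8) = 4; a(9) = 0.
Since (a(8), a(9)) = (a(2), a(3)) = (4, 0) (two consecutive terms determine the rest), the sequence is eventually periodic: after a pre-period of length 2 it cycles with period 6.

6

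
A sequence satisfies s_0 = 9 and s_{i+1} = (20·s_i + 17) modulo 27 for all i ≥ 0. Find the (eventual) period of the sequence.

Listing terms: s_0 = 9, s_1 = 8, s_2 = 15, s_3 = 20, s_4 = 12, s_5 = 14, s_6 = 0, s_7 = 17, s_8 = 6, s_9 = 2, s_{10} = 3, s_{11} = 23, s_{12} = 18, s_{13} = 26, s_{14} = 24, s_{15} = 11, s_{16} = 21, s_{17} = 5, s_{18} = 9.
Since s_{18} = s_0 = 9, the sequence is periodic with period 18.

18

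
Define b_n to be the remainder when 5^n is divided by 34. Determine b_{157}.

Computing terms: b_0 = 1; b_1 = 5; b_2 = 25; b_3 = 23; b_4 = 13; b_5 = 31; b_6 = 19; b_7 = 27; b_8 = 33; b_9 = 29; b_{10} = 9; b_{11} = 11; b_{12} = 21; b_{13} = 3; b_{14} = 15; b_{15} = 7; b_{16} = 1.
Since b_{16} = b_0 = 1, the sequence is periodic with period 16.
So b_{157} = b_{0 + ((157-0) mod 16)} = b_{13} = 3.

3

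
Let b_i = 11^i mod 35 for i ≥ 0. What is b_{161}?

Computing terms: b_0 = 1, b_1 = 11, b_2 = 16, b_3 = 1.
Since b_3 = b_0 = 1, the sequence is periodic with period 3.
So b_{161} = b_{0 + ((161-0) mod 3)} = b_2 = 16.

16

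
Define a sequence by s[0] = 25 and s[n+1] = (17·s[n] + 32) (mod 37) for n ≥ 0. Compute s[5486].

5

We have s[0] = 25,  s[1] = 13,  s[2] = 31,  s[3] = 4,  s[4] = 26,  s[5] = 30,  s[6] = 24,  s[7] = 33,  s[8] = 1,  s[9] = 12,  s[10] = 14,  s[11] = 11,  s[12] = 34,  s[13] = 18,  s[14] = 5,  s[15] = 6,  s[16] = 23,  s[17] = 16,  s[18] = 8,  s[19] = 20,  s[20] = 2,  s[21] = 29,  s[22] = 7,  s[23] = 3,  s[24] = 9,  s[25] = 0,  s[26] = 32,  s[27] = 21,  s[28] = 19,  s[29] = 22,  s[30] = 36,  s[31] = 15,  s[32] = 28,  s[33] = 27,  s[34] = 10,  s[35] = 17,  s[36] = 25.
The sequence repeats with period 36.
So s[5486] = s[0 + ((5486-0) mod 36)] = s[14] = 5.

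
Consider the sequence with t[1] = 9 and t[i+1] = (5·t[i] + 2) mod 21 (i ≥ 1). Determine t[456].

Listing terms: t[1] = 9, t[2] = 5, t[3] = 6, t[4] = 11, t[5] = 15, t[6] = 14, t[7] = 9.
Since t[7] = t[1] = 9, the sequence is periodic with period 6.
So t[456] = t[1 + ((456-1) mod 6)] = t[6] = 14.

14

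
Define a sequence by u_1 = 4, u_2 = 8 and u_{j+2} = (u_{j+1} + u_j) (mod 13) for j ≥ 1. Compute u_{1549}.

Computing terms: u_1 = 4; u_2 = 8; u_3 = 12; u_4 = 7; u_5 = 6; u_6 = 0; u_7 = 6; u_8 = 6; u_9 = 12; u_{10} = 5; u_{11} = 4; u_{12} = 9; u_{13} = 0; u_{14} = 9; u_{15} = 9; u_{16} = 5; u_{17} = 1; u_{18} = 6; u_{19} = 7; u_{20} = 0; u_{21} = 7; u_{22} = 7; u_{23} = 1; u_{24} = 8; u_{25} = 9; u_{26} = 4; u_{27} = 0; u_{28} = 4; u_{29} = 4; u_{30} = 8.
Since (u_{29}, u_{30}) = (u_1, u_2) = (4, 8) (two consecutive terms determine the rest), the sequence is periodic with period 28.
So u_{1549} = u_{1 + ((1549-1) mod 28)} = u_9 = 12.

12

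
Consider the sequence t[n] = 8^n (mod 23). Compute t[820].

13

We have t[0] = 1, t[1] = 8, t[2] = 18, t[3] = 6, t[4] = 2, t[5] = 16, t[6] = 13, t[7] = 12, t[8] = 4, t[9] = 9, t[10] = 3, t[11] = 1.
The sequence repeats with period 11.
(820 - 0) mod 11 = 6, so t[820] = t[6] = 13.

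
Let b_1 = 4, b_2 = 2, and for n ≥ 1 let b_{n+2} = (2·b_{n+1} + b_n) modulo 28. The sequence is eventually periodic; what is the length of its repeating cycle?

Computing terms: b_1 = 4; b_2 = 2; b_3 = 8; b_4 = 18; b_5 = 16; b_6 = 22; b_7 = 4; b_8 = 2.
The sequence repeats with period 6.

6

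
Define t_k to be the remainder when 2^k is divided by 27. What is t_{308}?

4

Listing terms: t_1 = 2; t_2 = 4; t_3 = 8; t_4 = 16; t_5 = 5; t_6 = 10; t_7 = 20; t_8 = 13; t_9 = 26; t_{10} = 25; t_{11} = 23; t_{12} = 19; t_{13} = 11; t_{14} = 22; t_{15} = 17; t_{16} = 7; t_{17} = 14; t_{18} = 1; t_{19} = 2.
The sequence repeats with period 18.
So t_{308} = t_{1 + ((308-1) mod 18)} = t_2 = 4.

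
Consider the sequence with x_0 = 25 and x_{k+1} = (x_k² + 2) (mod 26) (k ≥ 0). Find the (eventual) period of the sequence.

4

Computing terms: x_0 = 25, x_1 = 3, x_2 = 11, x_3 = 19, x_4 = 25.
The sequence repeats with period 4.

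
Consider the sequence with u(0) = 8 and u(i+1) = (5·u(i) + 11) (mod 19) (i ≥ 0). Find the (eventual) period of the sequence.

9

Listing terms: u(0) = 8,  u(1) = 13,  u(2) = 0,  u(3) = 11,  u(4) = 9,  u(5) = 18,  u(6) = 6,  u(7) = 3,  u(8) = 7,  u(9) = 8.
The sequence repeats with period 9.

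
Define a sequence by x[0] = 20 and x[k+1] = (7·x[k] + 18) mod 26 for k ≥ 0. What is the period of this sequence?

12

We have x[0] = 20, x[1] = 2, x[2] = 6, x[3] = 8, x[4] = 22, x[5] = 16, x[6] = 0, x[7] = 18, x[8] = 14, x[9] = 12, x[10] = 24, x[11] = 4, x[12] = 20.
The sequence repeats with period 12.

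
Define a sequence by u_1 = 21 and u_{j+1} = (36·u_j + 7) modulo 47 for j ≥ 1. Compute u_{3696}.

0

Computing terms: u_1 = 21, u_2 = 11, u_3 = 27, u_4 = 39, u_5 = 1, u_6 = 43, u_7 = 4, u_8 = 10, u_9 = 38, u_{10} = 12, u_{11} = 16, u_{12} = 19, u_{13} = 33, u_{14} = 20, u_{15} = 22, u_{16} = 0, u_{17} = 7, u_{18} = 24, u_{19} = 25, u_{20} = 14, u_{21} = 41, u_{22} = 26, u_{23} = 3, u_{24} = 21.
The sequence repeats with period 23.
So u_{3696} = u_{1 + ((3696-1) mod 23)} = u_{16} = 0.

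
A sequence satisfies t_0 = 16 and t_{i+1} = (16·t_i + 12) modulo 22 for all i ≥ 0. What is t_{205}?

We have t_0 = 16,  t_1 = 4,  t_2 = 10,  t_3 = 18,  t_4 = 14,  t_5 = 16.
Since t_5 = t_0 = 16, the sequence is periodic with period 5.
So t_{205} = t_{0 + ((205-0) mod 5)} = t_0 = 16.

16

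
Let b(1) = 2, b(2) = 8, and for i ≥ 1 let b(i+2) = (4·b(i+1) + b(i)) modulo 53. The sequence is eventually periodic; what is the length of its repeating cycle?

We have b(1) = 2; b(2) = 8; b(3) = 34; b(4) = 38; b(5) = 27; b(6) = 40; b(7) = 28; b(8) = 46; b(9) = 0; b(10) = 46; b(11) = 25; b(12) = 40; b(13) = 26; b(14) = 38; b(15) = 19; b(16) = 8; b(17) = 51; b(18) = 0; b(19) = 51; b(20) = 45; b(21) = 19; b(22) = 15; b(23) = 26; b(24) = 13; b(25) = 25; b(26) = 7; b(27) = 0; b(28) = 7; b(29) = 28; b(30) = 13; b(31) = 27; b(32) = 15; b(33) = 34; b(34) = 45; b(35) = 2; b(36) = 0; b(37) = 2; b(38) = 8.
Since (b(37), b(38)) = (b(1), b(2)) = (2, 8) (two consecutive terms determine the rest), the sequence is periodic with period 36.

36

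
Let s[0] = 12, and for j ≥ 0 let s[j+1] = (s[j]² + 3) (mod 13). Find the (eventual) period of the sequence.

5

Listing terms: s[0] = 12,  s[1] = 4,  s[2] = 6,  s[3] = 0,  s[4] = 3,  s[5] = 12.
Since s[5] = s[0] = 12, the sequence is periodic with period 5.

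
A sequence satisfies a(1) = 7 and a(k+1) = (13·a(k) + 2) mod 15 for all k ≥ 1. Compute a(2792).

Listing terms: a(1) = 7, a(2) = 3, a(3) = 11, a(4) = 10, a(5) = 12, a(6) = 8, a(7) = 1, a(8) = 0, a(9) = 2, a(10) = 13, a(11) = 6, a(12) = 5, a(13) = 7.
The sequence repeats with period 12.
So a(2792) = a(1 + ((2792-1) mod 12)) = a(8) = 0.

0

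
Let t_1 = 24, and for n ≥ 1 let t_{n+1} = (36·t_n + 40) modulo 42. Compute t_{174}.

We have t_1 = 24,  t_2 = 22,  t_3 = 34,  t_4 = 4,  t_5 = 16,  t_6 = 28,  t_7 = 40,  t_8 = 10,  t_9 = 22.
Since t_9 = t_2 = 22, the sequence is eventually periodic: after a pre-period of length 1 it cycles with period 7.
For n ≥ 2, t_n depends only on (n - 2) mod 7. (174 - 2) mod 7 = 4, so t_{174} = t_6 = 28.

28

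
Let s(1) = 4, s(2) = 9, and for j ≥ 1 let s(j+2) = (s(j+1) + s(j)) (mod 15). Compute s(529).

1

Computing terms: s(1) = 4; s(2) = 9; s(3) = 13; s(4) = 7; s(5) = 5; s(6) = 12; s(7) = 2; s(8) = 14; s(9) = 1; s(10) = 0; s(11) = 1; s(12) = 1; s(13) = 2; s(14) = 3; s(15) = 5; s(16) = 8; s(17) = 13; s(18) = 6; s(19) = 4; s(20) = 10; s(21) = 14; s(22) = 9; s(23) = 8; s(24) = 2; s(25) = 10; s(26) = 12; s(27) = 7; s(28) = 4; s(29) = 11; s(30) = 0; s(31) = 11; s(32) = 11; s(33) = 7; s(34) = 3; s(35) = 10; s(36) = 13; s(37) = 8; s(38) = 6; s(39) = 14; s(40) = 5; s(41) = 4; s(42) = 9.
The sequence repeats with period 40.
So s(529) = s(1 + ((529-1) mod 40)) = s(9) = 1.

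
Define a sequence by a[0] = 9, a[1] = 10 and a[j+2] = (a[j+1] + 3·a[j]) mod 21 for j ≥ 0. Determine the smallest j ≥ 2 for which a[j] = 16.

2

We have a[0] = 9, a[1] = 10, a[2] = 16, a[3] = 4, a[4] = 10, a[5] = 1, a[6] = 10, a[7] = 13, a[8] = 1, a[9] = 19, a[10] = 1, a[11] = 16, a[12] = 19, a[13] = 4, a[14] = 19, a[15] = 10, a[16] = 4, a[17] = 13, a[18] = 4, a[19] = 1, a[20] = 13, a[21] = 16, a[22] = 13, a[23] = 19, a[24] = 16, a[25] = 10, a[26] = 16.
Since (a[25], a[26]) = (a[1], a[2]) = (10, 16) (two consecutive terms determine the rest), the sequence is eventually periodic: after a pre-period of length 1 it cycles with period 24.
The value 16 first appears (with j ≥ 2) at a[2].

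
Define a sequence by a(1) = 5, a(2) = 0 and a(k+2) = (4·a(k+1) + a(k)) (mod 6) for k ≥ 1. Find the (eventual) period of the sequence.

8

We have a(1) = 5,  a(2) = 0,  a(3) = 5,  a(4) = 2,  a(5) = 1,  a(6) = 0,  a(7) = 1,  a(8) = 4,  a(9) = 5,  a(10) = 0.
Since (a(9), a(10)) = (a(1), a(2)) = (5, 0) (two consecutive terms determine the rest), the sequence is periodic with period 8.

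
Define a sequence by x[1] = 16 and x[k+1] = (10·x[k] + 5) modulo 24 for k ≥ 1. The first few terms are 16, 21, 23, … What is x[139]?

We have x[1] = 16, x[2] = 21, x[3] = 23, x[4] = 19, x[5] = 3, x[6] = 11, x[7] = 19.
Since x[7] = x[4] = 19, the sequence is eventually periodic: after a pre-period of length 3 it cycles with period 3.
For k ≥ 4, x[k] depends only on (k - 4) mod 3. (139 - 4) mod 3 = 0, so x[139] = x[4] = 19.

19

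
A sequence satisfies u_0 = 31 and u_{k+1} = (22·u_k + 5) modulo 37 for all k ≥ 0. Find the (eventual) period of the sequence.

Computing terms: u_0 = 31,  u_1 = 21,  u_2 = 23,  u_3 = 30,  u_4 = 36,  u_5 = 20,  u_6 = 1,  u_7 = 27,  u_8 = 7,  u_9 = 11,  u_{10} = 25,  u_{11} = 0,  u_{12} = 5,  u_{13} = 4,  u_{14} = 19,  u_{15} = 16,  u_{16} = 24,  u_{17} = 15,  u_{18} = 2,  u_{19} = 12,  u_{20} = 10,  u_{21} = 3,  u_{22} = 34,  u_{23} = 13,  u_{24} = 32,  u_{25} = 6,  u_{26} = 26,  u_{27} = 22,  u_{28} = 8,  u_{29} = 33,  u_{30} = 28,  u_{31} = 29,  u_{32} = 14,  u_{33} = 17,  u_{34} = 9,  u_{35} = 18,  u_{36} = 31.
Since u_{36} = u_0 = 31, the sequence is periodic with period 36.

36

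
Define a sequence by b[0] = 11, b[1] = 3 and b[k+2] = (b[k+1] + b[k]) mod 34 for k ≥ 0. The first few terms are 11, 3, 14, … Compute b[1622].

b[0] = 11,  b[1] = 3,  b[2] = 14,  b[3] = 17,  b[4] = 31,  b[5] = 14,  b[6] = 11,  b[7] = 25,  b[8] = 2,  b[9] = 27,  b[10] = 29,  b[11] = 22,  b[12] = 17,  b[13] = 5,  b[14] = 22,  b[15] = 27,  b[16] = 15,  b[17] = 8,  b[18] = 23,  b[19] = 31,  b[20] = 20,  b[21] = 17,  b[22] = 3,  b[23] = 20,  b[24] = 23,  b[25] = 9,  b[26] = 32,  b[27] = 7,  b[28] = 5,  b[29] = 12,  b[30] = 17,  b[31] = 29,  b[32] = 12,  b[33] = 7,  b[34] = 19,  b[35] = 26,  b[36] = 11,  b[37] = 3.
Since (b[36], b[37]) = (b[0], b[1]) = (11, 3) (two consecutive terms determine the rest), the sequence is periodic with period 36.
(1622 - 0) mod 36 = 2, so b[1622] = b[2] = 14.

14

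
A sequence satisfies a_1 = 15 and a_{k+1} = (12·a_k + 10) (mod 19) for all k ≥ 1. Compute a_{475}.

We have a_1 = 15,  a_2 = 0,  a_3 = 10,  a_4 = 16,  a_5 = 12,  a_6 = 2,  a_7 = 15.
The sequence repeats with period 6.
(475 - 1) mod 6 = 0, so a_{475} = a_1 = 15.

15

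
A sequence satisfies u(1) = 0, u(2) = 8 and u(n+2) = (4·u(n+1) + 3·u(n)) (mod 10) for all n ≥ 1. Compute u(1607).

Computing terms: u(1) = 0; u(2) = 8; u(3) = 2; u(4) = 2; u(5) = 4; u(6) = 2; u(7) = 0; u(8) = 6; u(9) = 4; u(10) = 4; u(11) = 8; u(12) = 4; u(13) = 0; u(14) = 2; u(15) = 8; u(16) = 8; u(17) = 6; u(18) = 8; u(19) = 0; u(20) = 4; u(21) = 6; u(22) = 6; u(23) = 2; u(24) = 6; u(25) = 0; u(26) = 8.
The sequence repeats with period 24.
So u(1607) = u(1 + ((1607-1) mod 24)) = u(23) = 2.

2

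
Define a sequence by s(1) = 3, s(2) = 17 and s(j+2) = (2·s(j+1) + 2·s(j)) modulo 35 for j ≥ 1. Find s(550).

23

We have s(1) = 3,  s(2) = 17,  s(3) = 5,  s(4) = 9,  s(5) = 28,  s(6) = 4,  s(7) = 29,  s(8) = 31,  s(9) = 15,  s(10) = 22,  s(11) = 4,  s(12) = 17,  s(13) = 7,  s(14) = 13,  s(15) = 5,  s(16) = 1,  s(17) = 12,  s(18) = 26,  s(19) = 6,  s(20) = 29,  s(21) = 0,  s(22) = 23,  s(23) = 11,  s(24) = 33,  s(25) = 18,  s(26) = 32,  s(27) = 30,  s(28) = 19,  s(29) = 28,  s(30) = 24,  s(31) = 34,  s(32) = 11,  s(33) = 20,  s(34) = 27,  s(35) = 24,  s(36) = 32,  s(37) = 7,  s(38) = 8,  s(39) = 30,  s(40) = 6,  s(41) = 2,  s(42) = 16,  s(43) = 1,  s(44) = 34,  s(45) = 0,  s(46) = 33,  s(47) = 31,  s(48) = 23,  s(49) = 3,  s(50) = 17.
Since (s(49), s(50)) = (s(1), s(2)) = (3, 17) (two consecutive terms determine the rest), the sequence is periodic with period 48.
(550 - 1) mod 48 = 21, so s(550) = s(22) = 23.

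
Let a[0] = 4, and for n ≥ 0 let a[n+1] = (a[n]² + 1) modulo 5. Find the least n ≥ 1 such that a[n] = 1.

3

a[0] = 4, a[1] = 2, a[2] = 0, a[3] = 1, a[4] = 2.
Since a[4] = a[1] = 2, the sequence is eventually periodic: after a pre-period of length 1 it cycles with period 3.
The value 1 first appears (with n ≥ 1) at a[3].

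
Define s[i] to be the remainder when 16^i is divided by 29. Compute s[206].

7

s[0] = 1; s[1] = 16; s[2] = 24; s[3] = 7; s[4] = 25; s[5] = 23; s[6] = 20; s[7] = 1.
Since s[7] = s[0] = 1, the sequence is periodic with period 7.
So s[206] = s[0 + ((206-0) mod 7)] = s[3] = 7.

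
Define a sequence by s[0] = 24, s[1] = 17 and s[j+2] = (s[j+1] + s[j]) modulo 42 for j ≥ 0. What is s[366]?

10

Listing terms: s[0] = 24,  s[1] = 17,  s[2] = 41,  s[3] = 16,  s[4] = 15,  s[5] = 31,  s[6] = 4,  s[7] = 35,  s[8] = 39,  s[9] = 32,  s[10] = 29,  s[11] = 19,  s[12] = 6,  s[13] = 25,  s[14] = 31,  s[15] = 14,  s[16] = 3,  s[17] = 17,  s[18] = 20,  s[19] = 37,  s[20] = 15,  s[21] = 10,  s[22] = 25,  s[23] = 35,  s[24] = 18,  s[25] = 11,  s[26] = 29,  s[27] = 40,  s[28] = 27,  s[29] = 25,  s[30] = 10,  s[31] = 35,  s[32] = 3,  s[33] = 38,  s[34] = 41,  s[35] = 37,  s[36] = 36,  s[37] = 31,  s[38] = 25,  s[39] = 14,  s[40] = 39,  s[41] = 11,  s[42] = 8,  s[43] = 19,  s[44] = 27,  s[45] = 4,  s[46] = 31,  s[47] = 35,  s[48] = 24,  s[49] = 17.
The sequence repeats with period 48.
(366 - 0) mod 48 = 30, so s[366] = s[30] = 10.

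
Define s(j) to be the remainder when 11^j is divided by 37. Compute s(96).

1

We have s(0) = 1; s(1) = 11; s(2) = 10; s(3) = 36; s(4) = 26; s(5) = 27; s(6) = 1.
The sequence repeats with period 6.
(96 - 0) mod 6 = 0, so s(96) = s(0) = 1.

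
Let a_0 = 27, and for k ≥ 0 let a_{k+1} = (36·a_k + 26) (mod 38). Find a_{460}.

10

We have a_0 = 27; a_1 = 10; a_2 = 6; a_3 = 14; a_4 = 36; a_5 = 30; a_6 = 4; a_7 = 18; a_8 = 28; a_9 = 8; a_{10} = 10.
Since a_{10} = a_1 = 10, the sequence is eventually periodic: after a pre-period of length 1 it cycles with period 9.
For k ≥ 1, a_k depends only on (k - 1) mod 9. (460 - 1) mod 9 = 0, so a_{460} = a_1 = 10.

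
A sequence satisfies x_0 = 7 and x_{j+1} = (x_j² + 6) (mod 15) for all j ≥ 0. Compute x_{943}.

Computing terms: x_0 = 7, x_1 = 10, x_2 = 1, x_3 = 7.
Since x_3 = x_0 = 7, the sequence is periodic with period 3.
So x_{943} = x_{0 + ((943-0) mod 3)} = x_1 = 10.

10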